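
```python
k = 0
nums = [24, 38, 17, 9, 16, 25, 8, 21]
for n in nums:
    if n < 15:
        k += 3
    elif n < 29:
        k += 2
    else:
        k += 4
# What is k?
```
Trace:
  k=0
  k=2, n=24
  k=6, n=38
  k=8, n=17
  k=11, n=9
  k=13, n=16
  k=15, n=25
  k=18, n=8
  k=20, n=21

Final answer: 20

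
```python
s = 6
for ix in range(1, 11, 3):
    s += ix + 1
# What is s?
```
Trace:
  s=6
  s=8, ix=1
  s=13, ix=4
  s=21, ix=7
  s=32, ix=10

Final answer: 32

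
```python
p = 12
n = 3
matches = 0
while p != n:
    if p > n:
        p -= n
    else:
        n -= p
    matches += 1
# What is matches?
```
Trace:
  p=12
  p=12, n=3
  p=12, n=3, matches=0
  p=9, n=3, matches=1
  p=6, n=3, matches=2
  p=3, n=3, matches=3

Final answer: 3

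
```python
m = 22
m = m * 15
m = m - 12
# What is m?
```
Trace:
  m=22
  m=330
  m=318

Final answer: 318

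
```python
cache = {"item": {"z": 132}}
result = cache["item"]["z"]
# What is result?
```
Trace:
  cache={'item': {'z': 132}}
  cache={'item': {'z': 132}}, result=132

Final answer: 132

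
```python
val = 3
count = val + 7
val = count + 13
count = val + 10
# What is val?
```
Trace:
  val=3
  val=3, count=10
  val=23, count=10
  val=23, count=33

Final answer: 23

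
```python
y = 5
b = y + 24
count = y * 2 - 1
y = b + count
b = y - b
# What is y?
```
Trace:
  y=5
  y=5, b=29
  y=5, b=29, count=9
  y=38, b=29, count=9
  y=38, b=9, count=9

Final answer: 38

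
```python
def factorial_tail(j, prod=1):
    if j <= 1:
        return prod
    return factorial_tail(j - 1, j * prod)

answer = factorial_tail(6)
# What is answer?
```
Call trace:
factorial_tail(j=6, prod=1)
  factorial_tail(j=5, prod=6)
    factorial_tail(j=4, prod=30)
      factorial_tail(j=3, prod=120)
        factorial_tail(j=2, prod=360)
          factorial_tail(j=1, prod=720)
          -> return 720
        -> return 720
      -> return 720
    -> return 720
  -> return 720
-> return 720

Final answer: 720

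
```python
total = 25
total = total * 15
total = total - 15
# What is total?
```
Trace:
  total=25
  total=375
  total=360

Final answer: 360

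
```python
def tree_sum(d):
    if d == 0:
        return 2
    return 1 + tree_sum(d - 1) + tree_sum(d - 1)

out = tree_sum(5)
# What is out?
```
Call trace (a repeated sub-call is expanded the first time; later identical calls just restate its return value):
tree_sum(d=5)
  tree_sum(d=4)
    tree_sum(d=3)
      tree_sum(d=2)
        tree_sum(d=1)
          tree_sum(d=0)
          -> return 2
          tree_sum(d=0)
          -> return 2
        -> return 5
        tree_sum(d=1) -> return 5  (same call as traced above)
      -> return 11
      tree_sum(d=2) -> return 11  (same call as traced above)
    -> return 23
    tree_sum(d=3) -> return 23  (same call as traced above)
  -> return 47
  tree_sum(d=4) -> return 47  (same call as traced above)
-> return 95

Final answer: 95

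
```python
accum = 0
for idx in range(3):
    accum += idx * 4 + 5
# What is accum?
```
Trace:
  accum=0
  accum=5, idx=0
  accum=14, idx=1
  accum=27, idx=2

Final answer: 27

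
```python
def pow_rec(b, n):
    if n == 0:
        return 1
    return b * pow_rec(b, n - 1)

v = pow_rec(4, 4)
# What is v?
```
Call trace:
pow_rec(b=4, n=4)
  pow_rec(b=4, n=3)
    pow_rec(b=4, n=2)
      pow_rec(b=4, n=1)
        pow_rec(b=4, n=0)
        -> return 1
      -> return 4
    -> return 16
  -> return 64
-> return 256

Final answer: 256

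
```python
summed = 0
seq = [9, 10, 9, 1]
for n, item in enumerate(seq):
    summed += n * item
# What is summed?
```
Trace:
  summed=0
  summed=0, n=0, item=9
  summed=10, n=1, item=10
  summed=28, n=2, item=9
  summed=31, n=3, item=1

Final answer: 31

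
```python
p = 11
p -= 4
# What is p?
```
Trace:
  p=11
  p=7

Final answer: 7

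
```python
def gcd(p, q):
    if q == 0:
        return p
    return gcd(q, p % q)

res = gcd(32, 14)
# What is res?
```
Call trace:
gcd(p=32, q=14)
  gcd(p=14, q=4)
    gcd(p=4, q=2)
      gcd(p=2, q=0)
      -> return 2
    -> return 2
  -> return 2
-> return 2

Final answer: 2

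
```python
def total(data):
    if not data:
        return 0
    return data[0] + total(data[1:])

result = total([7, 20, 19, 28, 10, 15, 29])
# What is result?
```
Call trace:
total(data=[7, 20, 19, 28, 10, 15, 29])
  total(data=[20, 19, 28, 10, 15, 29])
    total(data=[19, 28, 10, 15, 29])
      total(data=[28, 10, 15, 29])
        total(data=[10, 15, 29])
          total(data=[15, 29])
            total(data=[29])
              total(data=[])
              -> return 0
            -> return 29
          -> return 44
        -> return 54
      -> return 82
    -> return 101
  -> return 121
-> return 128

Final answer: 128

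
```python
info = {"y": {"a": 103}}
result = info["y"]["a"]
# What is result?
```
Trace:
  info={'y': {'a': 103}}
  info={'y': {'a': 103}}, result=103

Final answer: 103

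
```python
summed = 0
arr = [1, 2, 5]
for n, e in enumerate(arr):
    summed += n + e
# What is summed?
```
Trace:
  summed=0
  summed=1, n=0, e=1
  summed=4, n=1, e=2
  summed=11, n=2, e=5

Final answer: 11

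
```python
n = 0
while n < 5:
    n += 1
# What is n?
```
Trace:
  n=0
  n=1
  n=2
  n=3
  n=4
  n=5

Final answer: 5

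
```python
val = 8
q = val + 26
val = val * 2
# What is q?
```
Trace:
  val=8
  val=8, q=34
  val=16, q=34

Final answer: 34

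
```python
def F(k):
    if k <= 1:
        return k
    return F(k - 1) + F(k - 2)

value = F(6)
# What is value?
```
Call trace (a repeated sub-call is expanded the first time; later identical calls just restate its return value):
F(k=6)
  F(k=5)
    F(k=4)
      F(k=3)
        F(k=2)
          F(k=1)
          -> return 1
          F(k=0)
          -> return 0
        -> return 1
        F(k=1)
        -> return 1
      -> return 2
      F(k=2) -> return 1  (same call as traced above)
    -> return 3
    F(k=3) -> return 2  (same call as traced above)
  -> return 5
  F(k=4) -> return 3  (same call as traced above)
-> return 8

Final answer: 8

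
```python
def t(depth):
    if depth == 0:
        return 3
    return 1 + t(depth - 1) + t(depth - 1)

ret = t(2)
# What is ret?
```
Call trace (a repeated sub-call is expanded the first time; later identical calls just restate its return value):
t(depth=2)
  t(depth=1)
    t(depth=0)
    -> return 3
    t(depth=0)
    -> return 3
  -> return 7
  t(depth=1) -> return 7  (same call as traced above)
-> return 15

Final answer: 15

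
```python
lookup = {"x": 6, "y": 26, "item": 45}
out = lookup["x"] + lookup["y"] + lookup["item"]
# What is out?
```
Trace:
  lookup={'x': 6, 'y': 26, 'item': 45}
  lookup={'x': 6, 'y': 26, 'item': 45}, out=77

Final answer: 77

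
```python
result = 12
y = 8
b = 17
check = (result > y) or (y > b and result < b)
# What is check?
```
Trace:
  result=12
  result=12, y=8
  result=12, y=8, b=17
  result=12, y=8, b=17, check=True

Final answer: True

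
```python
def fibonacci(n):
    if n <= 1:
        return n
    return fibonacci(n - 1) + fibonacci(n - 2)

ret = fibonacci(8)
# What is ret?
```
Call trace (a repeated sub-call is expanded the first time; later identical calls just restate its return value):
fibonacci(n=8)
  fibonacci(n=7)
    fibonacci(n=6)
      fibonacci(n=5)
        fibonacci(n=4)
          fibonacci(n=3)
            fibonacci(n=2)
              fibonacci(n=1)
              -> return 1
              fibonacci(n=0)
              -> return 0
            -> return 1
            fibonacci(n=1)
            -> return 1
          -> return 2
          fibonacci(n=2) -> return 1  (same call as traced above)
        -> return 3
        fibonacci(n=3) -> return 2  (same call as traced above)
      -> return 5
      fibonacci(n=4) -> return 3  (same call as traced above)
    -> return 8
    fibonacci(n=5) -> return 5  (same call as traced above)
  -> return 13
  fibonacci(n=6) -> return 8  (same call as traced above)
-> return 21

Final answer: 21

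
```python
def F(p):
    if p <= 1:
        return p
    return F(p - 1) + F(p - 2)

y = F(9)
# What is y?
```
Call trace (a repeated sub-call is expanded the first time; later identical calls just restate its return value):
F(p=9)
  F(p=8)
    F(p=7)
      F(p=6)
        F(p=5)
          F(p=4)
            F(p=3)
              F(p=2)
                F(p=1)
                -> return 1
                F(p=0)
                -> return 0
              -> return 1
              F(p=1)
              -> return 1
            -> return 2
            F(p=2) -> return 1  (same call as traced above)
          -> return 3
          F(p=3) -> return 2  (same call as traced above)
        -> return 5
        F(p=4) -> return 3  (same call as traced above)
      -> return 8
      F(p=5) -> return 5  (same call as traced above)
    -> return 13
    F(p=6) -> return 8  (same call as traced above)
  -> return 21
  F(p=7) -> return 13  (same call as traced above)
-> return 34

Final answer: 34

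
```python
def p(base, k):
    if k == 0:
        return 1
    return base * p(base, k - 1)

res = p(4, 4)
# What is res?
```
Call trace:
p(base=4, k=4)
  p(base=4, k=3)
    p(base=4, k=2)
      p(base=4, k=1)
        p(base=4, k=0)
        -> return 1
      -> return 4
    -> return 16
  -> return 64
-> return 256

Final answer: 256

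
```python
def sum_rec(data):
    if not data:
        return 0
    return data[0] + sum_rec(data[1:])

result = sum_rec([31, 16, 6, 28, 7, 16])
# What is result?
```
Call trace:
sum_rec(data=[31, 16, 6, 28, 7, 16])
  sum_rec(data=[16, 6, 28, 7, 16])
    sum_rec(data=[6, 28, 7, 16])
      sum_rec(data=[28, 7, 16])
        sum_rec(data=[7, 16])
          sum_rec(data=[16])
            sum_rec(data=[])
            -> return 0
          -> return 16
        -> return 23
      -> return 51
    -> return 57
  -> return 73
-> return 104

Final answer: 104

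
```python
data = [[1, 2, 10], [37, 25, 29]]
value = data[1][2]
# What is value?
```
Trace:
  data=[[1, 2, 10], [37, 25, 29]]
  data=[[1, 2, 10], [37, 25, 29]], value=29

Final answer: 29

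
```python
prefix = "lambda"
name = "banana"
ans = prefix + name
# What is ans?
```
Trace:
  prefix='lambda'
  prefix='lambda', name='banana'
  prefix='lambda', name='banana', ans='lambdabanana'

Final answer: 'lambdabanana'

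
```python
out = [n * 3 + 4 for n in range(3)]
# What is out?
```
Trace:
  n=0
  n=1
  n=2
  out=[4, 7, 10]

Final answer: [4, 7, 10]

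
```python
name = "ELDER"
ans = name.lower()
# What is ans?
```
Trace:
  name='ELDER'
  name='ELDER', ans='elder'

Final answer: 'elder'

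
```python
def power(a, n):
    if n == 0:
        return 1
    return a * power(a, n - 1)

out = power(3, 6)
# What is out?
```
Call trace:
power(a=3, n=6)
  power(a=3, n=5)
    power(a=3, n=4)
      power(a=3, n=3)
        power(a=3, n=2)
          power(a=3, n=1)
            power(a=3, n=0)
            -> return 1
          -> return 3
        -> return 9
      -> return 27
    -> return 81
  -> return 243
-> return 729

Final answer: 729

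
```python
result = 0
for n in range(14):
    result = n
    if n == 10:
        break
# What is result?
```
Trace:
  result=0
  result=0, n=0
  result=1, n=1
  result=2, n=2
  result=3, n=3
  result=4, n=4
  result=5, n=5
  result=6, n=6
  result=7, n=7
  result=8, n=8
  result=9, n=9
  result=10, n=10

Final answer: 10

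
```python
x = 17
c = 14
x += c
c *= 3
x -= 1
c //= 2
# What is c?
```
Trace:
  x=17
  x=17, c=14
  x=31, c=14
  x=31, c=42
  x=30, c=42
  x=30, c=21

Final answer: 21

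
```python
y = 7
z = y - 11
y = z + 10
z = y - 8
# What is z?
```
Trace:
  y=7
  y=7, z=-4
  y=6, z=-4
  y=6, z=-2

Final answer: -2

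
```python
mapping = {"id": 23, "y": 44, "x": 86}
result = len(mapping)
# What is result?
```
Trace:
  mapping={'id': 23, 'y': 44, 'x': 86}
  mapping={'id': 23, 'y': 44, 'x': 86}, result=3

Final answer: 3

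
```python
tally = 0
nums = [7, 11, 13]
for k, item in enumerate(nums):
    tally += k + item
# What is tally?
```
Trace:
  tally=0
  tally=7, k=0, item=7
  tally=19, k=1, item=11
  tally=34, k=2, item=13

Final answer: 34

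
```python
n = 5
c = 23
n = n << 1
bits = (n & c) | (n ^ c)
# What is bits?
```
Trace:
  n=5
  n=5, c=23
  n=10, c=23
  n=10, c=23, bits=31

Final answer: 31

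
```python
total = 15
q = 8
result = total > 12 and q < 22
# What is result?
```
Trace:
  total=15
  total=15, q=8
  total=15, q=8, result=True

Final answer: True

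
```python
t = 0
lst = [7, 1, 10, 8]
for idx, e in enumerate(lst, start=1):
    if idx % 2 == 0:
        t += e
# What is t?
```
Trace:
  t=0
  t=0, idx=1, e=7
  t=1, idx=2, e=1
  t=1, idx=3, e=10
  t=9, idx=4, e=8

Final answer: 9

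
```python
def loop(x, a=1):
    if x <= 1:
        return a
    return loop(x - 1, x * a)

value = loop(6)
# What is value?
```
Call trace:
loop(x=6, a=1)
  loop(x=5, a=6)
    loop(x=4, a=30)
      loop(x=3, a=120)
        loop(x=2, a=360)
          loop(x=1, a=720)
          -> return 720
        -> return 720
      -> return 720
    -> return 720
  -> return 720
-> return 720

Final answer: 720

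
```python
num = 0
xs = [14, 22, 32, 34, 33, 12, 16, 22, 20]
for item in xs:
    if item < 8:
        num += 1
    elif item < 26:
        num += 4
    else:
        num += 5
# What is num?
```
Trace:
  num=0
  num=4, item=14
  num=8, item=22
  num=13, item=32
  num=18, item=34
  num=23, item=33
  num=27, item=12
  num=31, item=16
  num=35, item=22
  num=39, item=20

Final answer: 39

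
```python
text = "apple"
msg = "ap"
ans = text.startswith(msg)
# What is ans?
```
Trace:
  text='apple'
  text='apple', msg='ap'
  text='apple', msg='ap', ans=True

Final answer: True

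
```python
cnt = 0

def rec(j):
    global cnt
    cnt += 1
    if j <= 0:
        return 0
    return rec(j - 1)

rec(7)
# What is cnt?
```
Call trace:
rec(j=7)
  rec(j=6)
    rec(j=5)
      rec(j=4)
        rec(j=3)
          rec(j=2)
            rec(j=1)
              rec(j=0)
              -> return 0
            -> return 0
          -> return 0
        -> return 0
      -> return 0
    -> return 0
  -> return 0
-> return 0

cnt is incremented once per call. rec is entered once for each j = 7, 6, 5, 4, 3, 2, 1, 0 (the j <= 0 call returns without recursing), i.e. 7 + 1 calls.
cnt = 8

Final answer: 8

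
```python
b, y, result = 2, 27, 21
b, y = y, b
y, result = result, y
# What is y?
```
Trace:
  b=2, y=27, result=21
  b=27, y=2, result=21
  b=27, y=21, result=2

Final answer: 21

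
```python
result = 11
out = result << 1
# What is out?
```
Trace:
  result=11
  result=11, out=22

Final answer: 22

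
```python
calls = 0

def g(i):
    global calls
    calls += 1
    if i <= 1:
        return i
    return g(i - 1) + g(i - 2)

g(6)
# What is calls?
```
Call trace (a repeated sub-call is expanded the first time; later identical calls just restate its return value):
g(i=6)
  g(i=5)
    g(i=4)
      g(i=3)
        g(i=2)
          g(i=1)
          -> return 1
          g(i=0)
          -> return 0
        -> return 1
        g(i=1)
        -> return 1
      -> return 2
      g(i=2) -> return 1  (same call as traced above)
    -> return 3
    g(i=3) -> return 2  (same call as traced above)
  -> return 5
  g(i=4) -> return 3  (same call as traced above)
-> return 8

calls is incremented once per call, so count the calls in each subtree. Let C(i) = number of calls made by g(i).
C(0) = C(1) = 1 (base case, no recursion); C(i) = 1 + C(i - 1) + C(i - 2) otherwise.
C(2) = 1 + C(1) + C(0) = 1 + 1 + 1 = 3
C(3) = 1 + C(2) + C(1) = 1 + 3 + 1 = 5
C(4) = 1 + C(3) + C(2) = 1 + 5 + 3 = 9
C(5) = 1 + C(4) + C(3) = 1 + 9 + 5 = 15
C(6) = 1 + C(5) + C(4) = 1 + 15 + 9 = 25
calls = C(6) = 25

Final answer: 25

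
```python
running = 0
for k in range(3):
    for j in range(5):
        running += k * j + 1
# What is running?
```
Trace:
  running=0
  running=1, k=0, j=0
  running=2, k=0, j=1
  running=3, k=0, j=2
  running=4, k=0, j=3
  running=5, k=0, j=4
  running=6, k=1, j=0
  running=8, k=1, j=1
  running=11, k=1, j=2
  running=15, k=1, j=3
  running=20, k=1, j=4
  running=21, k=2, j=0
  running=24, k=2, j=1
  running=29, k=2, j=2
  running=36, k=2, j=3
  running=45, k=2, j=4

Final answer: 45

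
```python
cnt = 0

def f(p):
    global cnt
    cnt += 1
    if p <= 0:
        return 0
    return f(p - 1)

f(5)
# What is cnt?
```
Call trace:
f(p=5)
  f(p=4)
    f(p=3)
      f(p=2)
        f(p=1)
          f(p=0)
          -> return 0
        -> return 0
      -> return 0
    -> return 0
  -> return 0
-> return 0

cnt is incremented once per call. f is entered once for each p = 5, 4, 3, 2, 1, 0 (the p <= 0 call returns without recursing), i.e. 5 + 1 calls.
cnt = 6

Final answer: 6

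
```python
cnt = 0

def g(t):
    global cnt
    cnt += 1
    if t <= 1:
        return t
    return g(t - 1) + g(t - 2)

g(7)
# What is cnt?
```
Call trace (a repeated sub-call is expanded the first time; later identical calls just restate its return value):
g(t=7)
  g(t=6)
    g(t=5)
      g(t=4)
        g(t=3)
          g(t=2)
            g(t=1)
            -> return 1
            g(t=0)
            -> return 0
          -> return 1
          g(t=1)
          -> return 1
        -> return 2
        g(t=2) -> return 1  (same call as traced above)
      -> return 3
      g(t=3) -> return 2  (same call as traced above)
    -> return 5
    g(t=4) -> return 3  (same call as traced above)
  -> return 8
  g(t=5) -> return 5  (same call as traced above)
-> return 13

cnt is incremented once per call, so count the calls in each subtree. Let C(t) = number of calls made by g(t).
C(0) = C(1) = 1 (base case, no recursion); C(t) = 1 + C(t - 1) + C(t - 2) otherwise.
C(2) = 1 + C(1) + C(0) = 1 + 1 + 1 = 3
C(3) = 1 + C(2) + C(1) = 1 + 3 + 1 = 5
C(4) = 1 + C(3) + C(2) = 1 + 5 + 3 = 9
C(5) = 1 + C(4) + C(3) = 1 + 9 + 5 = 15
C(6) = 1 + C(5) + C(4) = 1 + 15 + 9 = 25
C(7) = 1 + C(6) + C(5) = 1 + 25 + 15 = 41
cnt = C(7) = 41

Final answer: 41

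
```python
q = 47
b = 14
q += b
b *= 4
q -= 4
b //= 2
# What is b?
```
Trace:
  q=47
  q=47, b=14
  q=61, b=14
  q=61, b=56
  q=57, b=56
  q=57, b=28

Final answer: 28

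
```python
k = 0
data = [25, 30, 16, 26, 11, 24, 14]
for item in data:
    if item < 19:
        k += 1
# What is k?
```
Trace:
  k=0
  k=0, item=25
  k=0, item=30
  k=1, item=16
  k=1, item=26
  k=2, item=11
  k=2, item=24
  k=3, item=14

Final answer: 3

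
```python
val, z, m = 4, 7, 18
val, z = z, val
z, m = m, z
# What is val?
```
Trace:
  val=4, z=7, m=18
  val=7, z=4, m=18
  val=7, z=18, m=4

Final answer: 7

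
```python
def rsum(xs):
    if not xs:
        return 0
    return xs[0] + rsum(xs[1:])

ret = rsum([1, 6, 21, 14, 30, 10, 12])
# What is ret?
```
Call trace:
rsum(xs=[1, 6, 21, 14, 30, 10, 12])
  rsum(xs=[6, 21, 14, 30, 10, 12])
    rsum(xs=[21, 14, 30, 10, 12])
      rsum(xs=[14, 30, 10, 12])
        rsum(xs=[30, 10, 12])
          rsum(xs=[10, 12])
            rsum(xs=[12])
              rsum(xs=[])
              -> return 0
            -> return 12
          -> return 22
        -> return 52
      -> return 66
    -> return 87
  -> return 93
-> return 94

Final answer: 94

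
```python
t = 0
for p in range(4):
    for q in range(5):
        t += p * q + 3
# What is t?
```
Trace:
  t=0
  t=3, p=0, q=0
  t=6, p=0, q=1
  t=9, p=0, q=2
  t=12, p=0, q=3
  t=15, p=0, q=4
  t=18, p=1, q=0
  t=22, p=1, q=1
  t=27, p=1, q=2
  t=33, p=1, q=3
  t=40, p=1, q=4
  t=43, p=2, q=0
  t=48, p=2, q=1
  t=55, p=2, q=2
  t=64, p=2, q=3
  t=75, p=2, q=4
  t=78, p=3, q=0
  t=84, p=3, q=1
  t=93, p=3, q=2
  t=105, p=3, q=3
  t=120, p=3, q=4

Final answer: 120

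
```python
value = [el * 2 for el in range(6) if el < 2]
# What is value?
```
Trace:
  el=0
  el=1
  el=2
  el=3
  el=4
  el=5
  value=[0, 2]

Final answer: [0, 2]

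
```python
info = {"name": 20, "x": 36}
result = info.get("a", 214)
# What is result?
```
Trace:
  info={'name': 20, 'x': 36}
  info={'name': 20, 'x': 36}, result=214

Final answer: 214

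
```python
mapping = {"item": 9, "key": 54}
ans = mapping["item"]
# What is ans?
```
Trace:
  mapping={'item': 9, 'key': 54}
  mapping={'item': 9, 'key': 54}, ans=9

Final answer: 9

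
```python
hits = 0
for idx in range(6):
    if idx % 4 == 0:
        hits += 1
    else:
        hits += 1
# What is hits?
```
Trace:
  hits=0
  hits=1, idx=0
  hits=2, idx=1
  hits=3, idx=2
  hits=4, idx=3
  hits=5, idx=4
  hits=6, idx=5

Final answer: 6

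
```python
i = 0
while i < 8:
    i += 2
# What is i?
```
Trace:
  i=0
  i=2
  i=4
  i=6
  i=8

Final answer: 8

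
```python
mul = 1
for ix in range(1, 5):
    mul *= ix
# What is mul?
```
Trace:
  mul=1
  mul=1, ix=1
  mul=2, ix=2
  mul=6, ix=3
  mul=24, ix=4

Final answer: 24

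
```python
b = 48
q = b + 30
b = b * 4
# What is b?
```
Trace:
  b=48
  b=48, q=78
  b=192, q=78

Final answer: 192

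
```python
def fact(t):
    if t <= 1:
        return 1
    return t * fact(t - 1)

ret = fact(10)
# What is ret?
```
Call trace:
fact(t=10)
  fact(t=9)
    fact(t=8)
      fact(t=7)
        fact(t=6)
          fact(t=5)
            fact(t=4)
              fact(t=3)
                fact(t=2)
                  fact(t=1)
                  -> return 1
                -> return 2
              -> return 6
            -> return 24
          -> return 120
        -> return 720
      -> return 5040
    -> return 40320
  -> return 362880
-> return 3628800

Final answer: 3628800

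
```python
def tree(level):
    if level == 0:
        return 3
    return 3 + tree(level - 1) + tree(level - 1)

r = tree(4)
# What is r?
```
Call trace (a repeated sub-call is expanded the first time; later identical calls just restate its return value):
tree(level=4)
  tree(level=3)
    tree(level=2)
      tree(level=1)
        tree(level=0)
        -> return 3
        tree(level=0)
        -> return 3
      -> return 9
      tree(level=1) -> return 9  (same call as traced above)
    -> return 21
    tree(level=2) -> return 21  (same call as traced above)
  -> return 45
  tree(level=3) -> return 45  (same call as traced above)
-> return 93

Final answer: 93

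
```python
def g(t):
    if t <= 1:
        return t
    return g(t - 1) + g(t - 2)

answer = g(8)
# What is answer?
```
Call trace (a repeated sub-call is expanded the first time; later identical calls just restate its return value):
g(t=8)
  g(t=7)
    g(t=6)
      g(t=5)
        g(t=4)
          g(t=3)
            g(t=2)
              g(t=1)
              -> return 1
              g(t=0)
              -> return 0
            -> return 1
            g(t=1)
            -> return 1
          -> return 2
          g(t=2) -> return 1  (same call as traced above)
        -> return 3
        g(t=3) -> return 2  (same call as traced above)
      -> return 5
      g(t=4) -> return 3  (same call as traced above)
    -> return 8
    g(t=5) -> return 5  (same call as traced above)
  -> return 13
  g(t=6) -> return 8  (same call as traced above)
-> return 21

Final answer: 21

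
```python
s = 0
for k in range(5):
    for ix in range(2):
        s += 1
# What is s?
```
Trace:
  s=0
  s=1, k=0, ix=0
  s=2, k=0, ix=1
  s=3, k=1, ix=0
  s=4, k=1, ix=1
  s=5, k=2, ix=0
  s=6, k=2, ix=1
  s=7, k=3, ix=0
  s=8, k=3, ix=1
  s=9, k=4, ix=0
  s=10, k=4, ix=1

Final answer: 10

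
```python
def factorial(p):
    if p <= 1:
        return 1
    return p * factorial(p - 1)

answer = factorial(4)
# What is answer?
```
Call trace:
factorial(p=4)
  factorial(p=3)
    factorial(p=2)
      factorial(p=1)
      -> return 1
    -> return 2
  -> return 6
-> return 24

Final answer: 24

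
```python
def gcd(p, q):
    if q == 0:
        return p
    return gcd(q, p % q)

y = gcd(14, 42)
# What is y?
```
Call trace:
gcd(p=14, q=42)
  gcd(p=42, q=14)
    gcd(p=14, q=0)
    -> return 14
  -> return 14
-> return 14

Final answer: 14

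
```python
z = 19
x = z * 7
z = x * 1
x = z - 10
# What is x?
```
Trace:
  z=19
  z=19, x=133
  z=133, x=133
  z=133, x=123

Final answer: 123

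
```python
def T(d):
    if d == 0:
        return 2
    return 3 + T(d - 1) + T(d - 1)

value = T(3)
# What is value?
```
Call trace (a repeated sub-call is expanded the first time; later identical calls just restate its return value):
T(d=3)
  T(d=2)
    T(d=1)
      T(d=0)
      -> return 2
      T(d=0)
      -> return 2
    -> return 7
    T(d=1) -> return 7  (same call as traced above)
  -> return 17
  T(d=2) -> return 17  (same call as traced above)
-> return 37

Final answer: 37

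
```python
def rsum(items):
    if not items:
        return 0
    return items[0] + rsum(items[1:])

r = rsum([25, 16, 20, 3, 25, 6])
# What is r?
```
Call trace:
rsum(items=[25, 16, 20, 3, 25, 6])
  rsum(items=[16, 20, 3, 25, 6])
    rsum(items=[20, 3, 25, 6])
      rsum(items=[3, 25, 6])
        rsum(items=[25, 6])
          rsum(items=[6])
            rsum(items=[])
            -> return 0
          -> return 6
        -> return 31
      -> return 34
    -> return 54
  -> return 70
-> return 95

Final answer: 95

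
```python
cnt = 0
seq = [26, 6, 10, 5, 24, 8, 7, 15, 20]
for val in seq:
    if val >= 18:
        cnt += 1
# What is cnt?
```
Trace:
  cnt=0
  cnt=1, val=26
  cnt=1, val=6
  cnt=1, val=10
  cnt=1, val=5
  cnt=2, val=24
  cnt=2, val=8
  cnt=2, val=7
  cnt=2, val=15
  cnt=3, val=20

Final answer: 3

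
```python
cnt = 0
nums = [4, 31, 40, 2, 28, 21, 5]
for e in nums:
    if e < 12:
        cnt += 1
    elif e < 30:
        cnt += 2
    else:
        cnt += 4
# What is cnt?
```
Trace:
  cnt=0
  cnt=1, e=4
  cnt=5, e=31
  cnt=9, e=40
  cnt=10, e=2
  cnt=12, e=28
  cnt=14, e=21
  cnt=15, e=5

Final answer: 15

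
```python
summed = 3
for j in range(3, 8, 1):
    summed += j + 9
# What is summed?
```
Trace:
  summed=3
  summed=15, j=3
  summed=28, j=4
  summed=42, j=5
  summed=57, j=6
  summed=73, j=7

Final answer: 73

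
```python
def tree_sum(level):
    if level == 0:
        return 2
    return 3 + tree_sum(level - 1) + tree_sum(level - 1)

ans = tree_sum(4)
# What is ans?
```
Call trace (a repeated sub-call is expanded the first time; later identical calls just restate its return value):
tree_sum(level=4)
  tree_sum(level=3)
    tree_sum(level=2)
      tree_sum(level=1)
        tree_sum(level=0)
        -> return 2
        tree_sum(level=0)
        -> return 2
      -> return 7
      tree_sum(level=1) -> return 7  (same call as traced above)
    -> return 17
    tree_sum(level=2) -> return 17  (same call as traced above)
  -> return 37
  tree_sum(level=3) -> return 37  (same call as traced above)
-> return 77

Final answer: 77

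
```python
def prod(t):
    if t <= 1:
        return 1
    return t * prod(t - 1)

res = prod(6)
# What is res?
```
Call trace:
prod(t=6)
  prod(t=5)
    prod(t=4)
      prod(t=3)
        prod(t=2)
          prod(t=1)
          -> return 1
        -> return 2
      -> return 6
    -> return 24
  -> return 120
-> return 720

Final answer: 720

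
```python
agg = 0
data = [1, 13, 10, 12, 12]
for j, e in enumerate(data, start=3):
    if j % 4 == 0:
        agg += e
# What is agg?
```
Trace:
  agg=0
  agg=0, j=3, e=1
  agg=13, j=4, e=13
  agg=13, j=5, e=10
  agg=13, j=6, e=12
  agg=13, j=7, e=12

Final answer: 13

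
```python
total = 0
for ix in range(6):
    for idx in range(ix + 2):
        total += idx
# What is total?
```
Trace:
  total=0
  total=0, ix=0, idx=0
  total=1, ix=0, idx=1
  total=1, ix=1, idx=0
  total=2, ix=1, idx=1
  total=4, ix=1, idx=2
  total=4, ix=2, idx=0
  total=5, ix=2, idx=1
  total=7, ix=2, idx=2
  total=10, ix=2, idx=3
  total=10, ix=3, idx=0
  total=11, ix=3, idx=1
  total=13, ix=3, idx=2
  total=16, ix=3, idx=3
  total=20, ix=3, idx=4
  total=20, ix=4, idx=0
  total=21, ix=4, idx=1
  total=23, ix=4, idx=2
  total=26, ix=4, idx=3
  total=30, ix=4, idx=4
  total=35, ix=4, idx=5
  total=35, ix=5, idx=0
  total=36, ix=5, idx=1
  total=38, ix=5, idx=2
  total=41, ix=5, idx=3
  total=45, ix=5, idx=4
  total=50, ix=5, idx=5
  total=56, ix=5, idx=6

Final answer: 56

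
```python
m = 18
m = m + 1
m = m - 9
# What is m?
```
Trace:
  m=18
  m=19
  m=10

Final answer: 10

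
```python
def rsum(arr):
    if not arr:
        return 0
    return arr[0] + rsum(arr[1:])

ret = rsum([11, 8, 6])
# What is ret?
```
Call trace:
rsum(arr=[11, 8, 6])
  rsum(arr=[8, 6])
    rsum(arr=[6])
      rsum(arr=[])
      -> return 0
    -> return 6
  -> return 14
-> return 25

Final answer: 25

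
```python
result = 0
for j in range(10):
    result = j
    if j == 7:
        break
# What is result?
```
Trace:
  result=0
  result=0, j=0
  result=1, j=1
  result=2, j=2
  result=3, j=3
  result=4, j=4
  result=5, j=5
  result=6, j=6
  result=7, j=7

Final answer: 7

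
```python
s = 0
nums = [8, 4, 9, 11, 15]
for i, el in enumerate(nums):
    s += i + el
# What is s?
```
Trace:
  s=0
  s=8, i=0, el=8
  s=13, i=1, el=4
  s=24, i=2, el=9
  s=38, i=3, el=11
  s=57, i=4, el=15

Final answer: 57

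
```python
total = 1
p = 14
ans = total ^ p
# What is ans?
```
Trace:
  total=1
  total=1, p=14
  total=1, p=14, ans=15

Final answer: 15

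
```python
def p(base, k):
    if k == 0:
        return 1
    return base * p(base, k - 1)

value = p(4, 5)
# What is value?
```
Call trace:
p(base=4, k=5)
  p(base=4, k=4)
    p(base=4, k=3)
      p(base=4, k=2)
        p(base=4, k=1)
          p(base=4, k=0)
          -> return 1
        -> return 4
      -> return 16
    -> return 64
  -> return 256
-> return 1024

Final answer: 1024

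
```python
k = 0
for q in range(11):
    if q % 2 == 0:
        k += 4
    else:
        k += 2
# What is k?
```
Trace:
  k=0
  k=4, q=0
  k=6, q=1
  k=10, q=2
  k=12, q=3
  k=16, q=4
  k=18, q=5
  k=22, q=6
  k=24, q=7
  k=28, q=8
  k=30, q=9
  k=34, q=10

Final answer: 34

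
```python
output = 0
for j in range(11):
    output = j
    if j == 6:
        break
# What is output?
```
Trace:
  output=0
  output=0, j=0
  output=1, j=1
  output=2, j=2
  output=3, j=3
  output=4, j=4
  output=5, j=5
  output=6, j=6

Final answer: 6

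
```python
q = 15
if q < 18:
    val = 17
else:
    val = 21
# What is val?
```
Trace:
  q=15
  q=15, val=17

Final answer: 17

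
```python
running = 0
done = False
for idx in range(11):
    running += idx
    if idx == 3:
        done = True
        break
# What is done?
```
Trace:
  running=0
  running=0, done=False
  running=0, done=False, idx=0
  running=1, done=False, idx=1
  running=3, done=False, idx=2
  running=6, done=True, idx=3

Final answer: True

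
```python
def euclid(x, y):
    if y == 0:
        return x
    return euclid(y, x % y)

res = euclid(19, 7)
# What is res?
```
Call trace:
euclid(x=19, y=7)
  euclid(x=7, y=5)
    euclid(x=5, y=2)
      euclid(x=2, y=1)
        euclid(x=1, y=0)
        -> return 1
      -> return 1
    -> return 1
  -> return 1
-> return 1

Final answer: 1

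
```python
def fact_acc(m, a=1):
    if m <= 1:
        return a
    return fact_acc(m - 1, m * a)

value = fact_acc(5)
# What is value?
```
Call trace:
fact_acc(m=5, a=1)
  fact_acc(m=4, a=5)
    fact_acc(m=3, a=20)
      fact_acc(m=2, a=60)
        fact_acc(m=1, a=120)
        -> return 120
      -> return 120
    -> return 120
  -> return 120
-> return 120

Final answer: 120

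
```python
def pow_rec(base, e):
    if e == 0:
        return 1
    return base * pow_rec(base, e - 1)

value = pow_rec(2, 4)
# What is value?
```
Call trace:
pow_rec(base=2, e=4)
  pow_rec(base=2, e=3)
    pow_rec(base=2, e=2)
      pow_rec(base=2, e=1)
        pow_rec(base=2, e=0)
        -> return 1
      -> return 2
    -> return 4
  -> return 8
-> return 16

Final answer: 16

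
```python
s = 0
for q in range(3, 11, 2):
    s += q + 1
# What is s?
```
Trace:
  s=0
  s=4, q=3
  s=10, q=5
  s=18, q=7
  s=28, q=9

Final answer: 28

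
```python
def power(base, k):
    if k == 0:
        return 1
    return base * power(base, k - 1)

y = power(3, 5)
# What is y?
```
Call trace:
power(base=3, k=5)
  power(base=3, k=4)
    power(base=3, k=3)
      power(base=3, k=2)
        power(base=3, k=1)
          power(base=3, k=0)
          -> return 1
        -> return 3
      -> return 9
    -> return 27
  -> return 81
-> return 243

Final answer: 243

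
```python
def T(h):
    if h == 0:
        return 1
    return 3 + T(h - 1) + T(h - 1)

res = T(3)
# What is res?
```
Call trace (a repeated sub-call is expanded the first time; later identical calls just restate its return value):
T(h=3)
  T(h=2)
    T(h=1)
      T(h=0)
      -> return 1
      T(h=0)
      -> return 1
    -> return 5
    T(h=1) -> return 5  (same call as traced above)
  -> return 13
  T(h=2) -> return 13  (same call as traced above)
-> return 29

Final answer: 29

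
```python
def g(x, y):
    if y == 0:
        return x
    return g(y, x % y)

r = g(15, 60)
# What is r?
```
Call trace:
g(x=15, y=60)
  g(x=60, y=15)
    g(x=15, y=0)
    -> return 15
  -> return 15
-> return 15

Final answer: 15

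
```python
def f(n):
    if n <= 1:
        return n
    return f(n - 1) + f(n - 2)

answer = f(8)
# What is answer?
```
Call trace (a repeated sub-call is expanded the first time; later identical calls just restate its return value):
f(n=8)
  f(n=7)
    f(n=6)
      f(n=5)
        f(n=4)
          f(n=3)
            f(n=2)
              f(n=1)
              -> return 1
              f(n=0)
              -> return 0
            -> return 1
            f(n=1)
            -> return 1
          -> return 2
          f(n=2) -> return 1  (same call as traced above)
        -> return 3
        f(n=3) -> return 2  (same call as traced above)
      -> return 5
      f(n=4) -> return 3  (same call as traced above)
    -> return 8
    f(n=5) -> return 5  (same call as traced above)
  -> return 13
  f(n=6) -> return 8  (same call as traced above)
-> return 21

Final answer: 21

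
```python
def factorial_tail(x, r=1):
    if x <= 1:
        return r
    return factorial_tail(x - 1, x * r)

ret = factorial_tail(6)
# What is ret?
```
Call trace:
factorial_tail(x=6, r=1)
  factorial_tail(x=5, r=6)
    factorial_tail(x=4, r=30)
      factorial_tail(x=3, r=120)
        factorial_tail(x=2, r=360)
          factorial_tail(x=1, r=720)
          -> return 720
        -> return 720
      -> return 720
    -> return 720
  -> return 720
-> return 720

Final answer: 720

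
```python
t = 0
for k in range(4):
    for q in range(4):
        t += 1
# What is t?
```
Trace:
  t=0
  t=1, k=0, q=0
  t=2, k=0, q=1
  t=3, k=0, q=2
  t=4, k=0, q=3
  t=5, k=1, q=0
  t=6, k=1, q=1
  t=7, k=1, q=2
  t=8, k=1, q=3
  t=9, k=2, q=0
  t=10, k=2, q=1
  t=11, k=2, q=2
  t=12, k=2, q=3
  t=13, k=3, q=0
  t=14, k=3, q=1
  t=15, k=3, q=2
  t=16, k=3, q=3

Final answer: 16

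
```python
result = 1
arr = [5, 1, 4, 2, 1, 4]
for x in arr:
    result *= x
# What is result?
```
Trace:
  result=1
  result=5, x=5
  result=5, x=1
  result=20, x=4
  result=40, x=2
  result=40, x=1
  result=160, x=4

Final answer: 160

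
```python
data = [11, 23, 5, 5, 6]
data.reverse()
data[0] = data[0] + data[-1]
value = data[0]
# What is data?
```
Trace:
  data=[11, 23, 5, 5, 6]
  data=[6, 5, 5, 23, 11]
  data=[17, 5, 5, 23, 11]
  data=[17, 5, 5, 23, 11], value=17

Final answer: [17, 5, 5, 23, 11]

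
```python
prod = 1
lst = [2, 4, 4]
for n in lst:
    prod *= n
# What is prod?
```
Trace:
  prod=1
  prod=2, n=2
  prod=8, n=4
  prod=32, n=4

Final answer: 32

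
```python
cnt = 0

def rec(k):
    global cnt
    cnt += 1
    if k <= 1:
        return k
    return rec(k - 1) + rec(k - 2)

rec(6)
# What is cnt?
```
Call trace (a repeated sub-call is expanded the first time; later identical calls just restate its return value):
rec(k=6)
  rec(k=5)
    rec(k=4)
      rec(k=3)
        rec(k=2)
          rec(k=1)
          -> return 1
          rec(k=0)
          -> return 0
        -> return 1
        rec(k=1)
        -> return 1
      -> return 2
      rec(k=2) -> return 1  (same call as traced above)
    -> return 3
    rec(k=3) -> return 2  (same call as traced above)
  -> return 5
  rec(k=4) -> return 3  (same call as traced above)
-> return 8

cnt is incremented once per call, so count the calls in each subtree. Let C(k) = number of calls made by rec(k).
C(0) = C(1) = 1 (base case, no recursion); C(k) = 1 + C(k - 1) + C(k - 2) otherwise.
C(2) = 1 + C(1) + C(0) = 1 + 1 + 1 = 3
C(3) = 1 + C(2) + C(1) = 1 + 3 + 1 = 5
C(4) = 1 + C(3) + C(2) = 1 + 5 + 3 = 9
C(5) = 1 + C(4) + C(3) = 1 + 9 + 5 = 15
C(6) = 1 + C(5) + C(4) = 1 + 15 + 9 = 25
cnt = C(6) = 25

Final answer: 25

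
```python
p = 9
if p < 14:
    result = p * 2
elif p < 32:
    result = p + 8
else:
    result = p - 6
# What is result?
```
Trace:
  p=9
  p=9, result=18

Final answer: 18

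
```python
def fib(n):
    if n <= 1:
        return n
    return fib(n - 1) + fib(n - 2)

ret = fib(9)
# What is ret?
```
Call trace (a repeated sub-call is expanded the first time; later identical calls just restate its return value):
fib(n=9)
  fib(n=8)
    fib(n=7)
      fib(n=6)
        fib(n=5)
          fib(n=4)
            fib(n=3)
              fib(n=2)
                fib(n=1)
                -> return 1
                fib(n=0)
                -> return 0
              -> return 1
              fib(n=1)
              -> return 1
            -> return 2
            fib(n=2) -> return 1  (same call as traced above)
          -> return 3
          fib(n=3) -> return 2  (same call as traced above)
        -> return 5
        fib(n=4) -> return 3  (same call as traced above)
      -> return 8
      fib(n=5) -> return 5  (same call as traced above)
    -> return 13
    fib(n=6) -> return 8  (same call as traced above)
  -> return 21
  fib(n=7) -> return 13  (same call as traced above)
-> return 34

Final answer: 34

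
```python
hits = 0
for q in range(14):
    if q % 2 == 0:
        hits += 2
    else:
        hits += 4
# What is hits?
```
Trace:
  hits=0
  hits=2, q=0
  hits=6, q=1
  hits=8, q=2
  hits=12, q=3
  hits=14, q=4
  hits=18, q=5
  hits=20, q=6
  hits=24, q=7
  hits=26, q=8
  hits=30, q=9
  hits=32, q=10
  hits=36, q=11
  hits=38, q=12
  hits=42, q=13

Final answer: 42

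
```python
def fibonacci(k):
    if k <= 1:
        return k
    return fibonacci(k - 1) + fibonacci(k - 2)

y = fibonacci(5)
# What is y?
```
Call trace (a repeated sub-call is expanded the first time; later identical calls just restate its return value):
fibonacci(k=5)
  fibonacci(k=4)
    fibonacci(k=3)
      fibonacci(k=2)
        fibonacci(k=1)
        -> return 1
        fibonacci(k=0)
        -> return 0
      -> return 1
      fibonacci(k=1)
      -> return 1
    -> return 2
    fibonacci(k=2) -> return 1  (same call as traced above)
  -> return 3
  fibonacci(k=3) -> return 2  (same call as traced above)
-> return 5

Final answer: 5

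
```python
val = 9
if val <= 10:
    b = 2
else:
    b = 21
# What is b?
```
Trace:
  val=9
  val=9, b=2

Final answer: 2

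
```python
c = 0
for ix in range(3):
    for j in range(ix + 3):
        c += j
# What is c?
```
Trace:
  c=0
  c=0, ix=0, j=0
  c=1, ix=0, j=1
  c=3, ix=0, j=2
  c=3, ix=1, j=0
  c=4, ix=1, j=1
  c=6, ix=1, j=2
  c=9, ix=1, j=3
  c=9, ix=2, j=0
  c=10, ix=2, j=1
  c=12, ix=2, j=2
  c=15, ix=2, j=3
  c=19, ix=2, j=4

Final answer: 19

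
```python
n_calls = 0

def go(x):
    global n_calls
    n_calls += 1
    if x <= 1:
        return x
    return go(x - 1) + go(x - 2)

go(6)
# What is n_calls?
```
Call trace (a repeated sub-call is expanded the first time; later identical calls just restate its return value):
go(x=6)
  go(x=5)
    go(x=4)
      go(x=3)
        go(x=2)
          go(x=1)
          -> return 1
          go(x=0)
          -> return 0
        -> return 1
        go(x=1)
        -> return 1
      -> return 2
      go(x=2) -> return 1  (same call as traced above)
    -> return 3
    go(x=3) -> return 2  (same call as traced above)
  -> return 5
  go(x=4) -> return 3  (same call as traced above)
-> return 8

n_calls is incremented once per call, so count the calls in each subtree. Let C(x) = number of calls made by go(x).
C(0) = C(1) = 1 (base case, no recursion); C(x) = 1 + C(x - 1) + C(x - 2) otherwise.
C(2) = 1 + C(1) + C(0) = 1 + 1 + 1 = 3
C(3) = 1 + C(2) + C(1) = 1 + 3 + 1 = 5
C(4) = 1 + C(3) + C(2) = 1 + 5 + 3 = 9
C(5) = 1 + C(4) + C(3) = 1 + 9 + 5 = 15
C(6) = 1 + C(5) + C(4) = 1 + 15 + 9 = 25
n_calls = C(6) = 25

Final answer: 25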